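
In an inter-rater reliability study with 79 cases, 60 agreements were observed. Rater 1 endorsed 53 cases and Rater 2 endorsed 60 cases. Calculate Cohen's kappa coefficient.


P_o = 60/79 = 0.759494
P_e = (53*60 + 26*19) / 6241 = 0.588688
kappa = (P_o - P_e) / (1 - P_e)
kappa = (0.759494 - 0.588688) / (1 - 0.588688)
kappa = 0.4153

0.4153


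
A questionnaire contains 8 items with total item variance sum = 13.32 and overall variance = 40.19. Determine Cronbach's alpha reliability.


alpha = (k/(k-1)) * (1 - sum(si^2)/s_total^2)
= (8/7) * (1 - 13.32/40.19)
alpha = 0.7641

0.7641


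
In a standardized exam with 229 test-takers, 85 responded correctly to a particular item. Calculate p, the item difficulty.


Item difficulty p = number correct / total examinees
p = 85 / 229
p = 0.3712

0.3712


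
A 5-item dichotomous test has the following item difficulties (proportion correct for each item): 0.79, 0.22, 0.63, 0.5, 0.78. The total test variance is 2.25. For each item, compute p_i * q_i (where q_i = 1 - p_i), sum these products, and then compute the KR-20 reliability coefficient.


For each item, compute p_i * q_i:
  Item 1: 0.79 * 0.21 = 0.1659
  Item 2: 0.22 * 0.78 = 0.1716
  Item 3: 0.63 * 0.37 = 0.2331
  Item 4: 0.5 * 0.5 = 0.25
  Item 5: 0.78 * 0.22 = 0.1716
Sum(p_i * q_i) = 0.1659 + 0.1716 + 0.2331 + 0.25 + 0.1716 = 0.9922
KR-20 = (k/(k-1)) * (1 - Sum(p_i*q_i) / Var_total)
= (5/4) * (1 - 0.9922/2.25)
= 1.25 * 0.559
KR-20 = 0.6988

0.6988


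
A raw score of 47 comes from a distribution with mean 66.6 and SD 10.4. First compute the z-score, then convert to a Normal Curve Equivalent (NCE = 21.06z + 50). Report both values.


z = (X - mean) / SD = (47 - 66.6) / 10.4
z = -19.6 / 10.4
z = -1.8846
NCE = NCE = 21.06z + 50
Carry z at full precision (z = -19.6 / 10.4) into the conversion:
NCE = 21.06 * (-19.6 / 10.4) + 50 = -412.776 / 10.4 + 50
NCE = -39.69 + 50
NCE = 10.31

10.31


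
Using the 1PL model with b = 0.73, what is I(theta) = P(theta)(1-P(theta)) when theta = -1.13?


P = 1/(1+exp(-(-1.13-0.73))) = 0.1347
I = P*(1-P) = 0.1347 * 0.8653
I = 0.1166

0.1166


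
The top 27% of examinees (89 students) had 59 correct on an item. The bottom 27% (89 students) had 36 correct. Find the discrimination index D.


p_upper = 59/89 = 0.6629
p_lower = 36/89 = 0.4045
D = 0.6629 - 0.4045 = 0.2584

0.2584


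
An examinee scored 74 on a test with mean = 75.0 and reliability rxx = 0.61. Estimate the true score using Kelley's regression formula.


T_est = rxx * X + (1 - rxx) * mean
T_est = 0.61 * 74 + 0.39 * 75.0
T_est = 45.14 + 29.25
T_est = 74.39

74.39


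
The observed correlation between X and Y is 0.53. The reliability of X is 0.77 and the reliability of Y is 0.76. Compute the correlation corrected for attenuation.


r_corrected = rxy / sqrt(rxx * ryy)
= 0.53 / sqrt(0.77 * 0.76)
= 0.53 / sqrt(0.5852)
= 0.53 / 0.764984
r_corrected = 0.6928

0.6928


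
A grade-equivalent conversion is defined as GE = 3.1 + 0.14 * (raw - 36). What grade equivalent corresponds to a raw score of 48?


raw - median = 48 - 36 = 12
slope * diff = 0.14 * 12 = 1.68
GE = 3.1 + 1.68
GE = 4.78

4.78


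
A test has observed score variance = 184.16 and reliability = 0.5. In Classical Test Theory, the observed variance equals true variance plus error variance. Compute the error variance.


var_true = rxx * var_obs = 0.5 * 184.16 = 92.08
var_error = var_obs - var_true
var_error = 184.16 - 92.08
var_error = 92.08

92.08


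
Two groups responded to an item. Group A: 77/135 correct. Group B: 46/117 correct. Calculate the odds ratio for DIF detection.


Odds_A = 77/58 = 1.3276
Odds_B = 46/71 = 0.6479
OR = Odds_A / Odds_B = 1.3276 / 0.6479
Exactly, OR = (77 * 71) / (58 * 46) = 5467 / 2668
OR = 2.0491

2.0491


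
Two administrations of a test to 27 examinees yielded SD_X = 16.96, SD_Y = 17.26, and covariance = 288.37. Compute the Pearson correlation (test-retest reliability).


r = cov(X,Y) / (SD_X * SD_Y)
r = 288.37 / (16.96 * 17.26)
r = 288.37 / 292.7296
r = 0.9851

0.9851


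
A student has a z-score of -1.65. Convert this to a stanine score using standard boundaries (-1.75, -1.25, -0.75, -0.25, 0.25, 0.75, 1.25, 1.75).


Stanine boundaries: [-1.75, -1.25, -0.75, -0.25, 0.25, 0.75, 1.25, 1.75]
z = -1.65
Check each boundary:
  z >= -1.75 -> could be stanine 2
  z < -1.25
  z < -0.75
  z < -0.25
  z < 0.25
  z < 0.75
  z < 1.25
  z < 1.75
Highest qualifying boundary gives stanine = 2

2


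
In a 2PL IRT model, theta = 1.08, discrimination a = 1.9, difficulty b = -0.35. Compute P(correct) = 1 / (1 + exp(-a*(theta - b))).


a*(theta - b) = 1.9 * (1.08 - -0.35) = 2.717
exp(-2.717) = 0.0661
P = 1 / (1 + 0.0661)
P = 0.938

0.938


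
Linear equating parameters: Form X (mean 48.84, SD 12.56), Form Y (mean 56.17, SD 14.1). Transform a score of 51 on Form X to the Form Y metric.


slope = SD_Y / SD_X = 14.1 / 12.56 ~ 1.1226
intercept = mean_Y - slope * mean_X = 56.17 - (14.1 / 12.56) * 48.84 ~ 1.3417
Y = slope * X + intercept. To avoid rounding drift from the rounded slope/intercept, evaluate the equivalent form Y = mean_Y + SD_Y * (X - mean_X) / SD_X at full precision:
Y = 56.17 + 14.1 * (51 - 48.84) / 12.56
Y = 56.17 + 14.1 * 2.16 / 12.56
Y = 56.17 + 30.456 / 12.56
Y = 56.17 + 2.4248
Y = 58.5948

58.5948


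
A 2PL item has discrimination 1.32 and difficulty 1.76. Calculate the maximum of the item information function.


For 2PL, max info at theta = b = 1.76
I_max = a^2 / 4 = 1.32^2 / 4
= 1.7424 / 4
I_max = 0.4356

0.4356


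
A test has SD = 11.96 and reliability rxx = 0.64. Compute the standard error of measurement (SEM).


SEM = SD * sqrt(1 - rxx)
SEM = 11.96 * sqrt(1 - 0.64)
SEM = 11.96 * sqrt(0.36) = 11.96 * 0.6
SEM = 7.176

7.176


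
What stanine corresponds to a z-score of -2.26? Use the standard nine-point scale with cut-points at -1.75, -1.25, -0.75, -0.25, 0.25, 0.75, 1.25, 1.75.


Stanine boundaries: [-1.75, -1.25, -0.75, -0.25, 0.25, 0.75, 1.25, 1.75]
z = -2.26
Check each boundary:
  z < -1.75
  z < -1.25
  z < -0.75
  z < -0.25
  z < 0.25
  z < 0.75
  z < 1.25
  z < 1.75
Highest qualifying boundary gives stanine = 1

1


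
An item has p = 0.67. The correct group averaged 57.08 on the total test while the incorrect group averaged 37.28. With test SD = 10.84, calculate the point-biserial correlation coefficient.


q = 1 - p = 0.33
rpb = ((M1 - M0) / SD) * sqrt(p * q)
rpb = ((57.08 - 37.28) / 10.84) * sqrt(0.67 * 0.33)
rpb = 0.8589

0.8589


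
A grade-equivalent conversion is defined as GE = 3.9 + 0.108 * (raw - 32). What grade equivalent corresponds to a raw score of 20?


raw - median = 20 - 32 = -12
slope * diff = 0.108 * -12 = -1.296
GE = 3.9 + -1.296
GE = 2.604

2.604


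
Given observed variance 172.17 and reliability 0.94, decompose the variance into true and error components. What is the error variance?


var_true = rxx * var_obs = 0.94 * 172.17 = 161.8398
var_error = var_obs - var_true
var_error = 172.17 - 161.8398
var_error = 10.3302

10.3302


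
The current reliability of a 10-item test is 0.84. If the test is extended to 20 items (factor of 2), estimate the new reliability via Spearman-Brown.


r_new = (n * rxx) / (1 + (n-1) * rxx)
r_new = (2 * 0.84) / (1 + 1 * 0.84)
r_new = 1.68 / 1.84
r_new = 0.913

0.913


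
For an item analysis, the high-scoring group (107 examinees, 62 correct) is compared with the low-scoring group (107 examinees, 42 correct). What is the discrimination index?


p_upper = 62/107 = 0.5794
p_lower = 42/107 = 0.3925
D = 0.5794 - 0.3925 = 0.1869

0.1869


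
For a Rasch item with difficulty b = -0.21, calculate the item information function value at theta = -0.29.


P = 1/(1+exp(-(-0.29--0.21))) = 0.48
I = P*(1-P) = 0.48 * 0.52
I = 0.2496

0.2496


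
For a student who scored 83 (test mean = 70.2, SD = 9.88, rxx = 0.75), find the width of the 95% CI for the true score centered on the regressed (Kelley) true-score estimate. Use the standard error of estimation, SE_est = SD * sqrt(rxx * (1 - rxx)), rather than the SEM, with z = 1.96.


True score estimate = 0.75*83 + 0.25*70.2 = 79.8
SE_est = SD * sqrt(rxx * (1 - rxx)) = 9.88 * sqrt(0.75 * 0.25) = 9.88 * sqrt(0.1875) = 4.278165
CI = T_est +/- z * SE_est, so width = 2 * z * SE_est = 2 * 1.96 * 4.278165
Width = 16.7704

16.7704


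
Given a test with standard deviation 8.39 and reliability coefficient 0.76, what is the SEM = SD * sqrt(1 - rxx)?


SEM = SD * sqrt(1 - rxx)
SEM = 8.39 * sqrt(1 - 0.76)
SEM = 8.39 * sqrt(0.24) = 8.39 * 0.489898
SEM = 4.1102

4.1102


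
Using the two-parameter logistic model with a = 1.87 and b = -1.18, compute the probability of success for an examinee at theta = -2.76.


a*(theta - b) = 1.87 * (-2.76 - -1.18) = -2.9546
exp(--2.9546) = 19.194
P = 1 / (1 + 19.194)
P = 0.0495

0.0495


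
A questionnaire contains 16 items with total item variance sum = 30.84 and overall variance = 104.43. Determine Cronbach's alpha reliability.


alpha = (k/(k-1)) * (1 - sum(si^2)/s_total^2)
= (16/15) * (1 - 30.84/104.43)
alpha = 0.7517

0.7517


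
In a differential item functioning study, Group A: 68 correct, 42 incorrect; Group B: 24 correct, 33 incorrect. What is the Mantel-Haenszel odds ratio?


Odds_A = 68/42 = 1.619
Odds_B = 24/33 = 0.7273
OR = Odds_A / Odds_B = 1.619 / 0.7273
Exactly, OR = (68 * 33) / (42 * 24) = 2244 / 1008
OR = 2.2262

2.2262


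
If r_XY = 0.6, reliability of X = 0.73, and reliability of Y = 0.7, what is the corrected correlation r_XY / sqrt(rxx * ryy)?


r_corrected = rxy / sqrt(rxx * ryy)
= 0.6 / sqrt(0.73 * 0.7)
= 0.6 / sqrt(0.511)
= 0.6 / 0.714843
r_corrected = 0.8393

0.8393


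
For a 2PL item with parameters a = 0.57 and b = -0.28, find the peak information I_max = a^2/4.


For 2PL, max info at theta = b = -0.28
I_max = a^2 / 4 = 0.57^2 / 4
= 0.3249 / 4
I_max = 0.0812

0.0812


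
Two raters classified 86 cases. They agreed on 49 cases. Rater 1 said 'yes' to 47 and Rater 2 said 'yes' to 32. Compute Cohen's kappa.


P_o = 49/86 = 0.569767
P_e = (47*32 + 39*54) / 7396 = 0.488102
kappa = (P_o - P_e) / (1 - P_e)
kappa = (0.569767 - 0.488102) / (1 - 0.488102)
kappa = 0.1595

0.1595


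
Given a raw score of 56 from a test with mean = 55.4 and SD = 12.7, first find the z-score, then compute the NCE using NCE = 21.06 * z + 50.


z = (X - mean) / SD = (56 - 55.4) / 12.7
z = 0.6 / 12.7
z = 0.0472
NCE = NCE = 21.06z + 50
Carry z at full precision (z = 0.6 / 12.7) into the conversion:
NCE = 21.06 * (0.6 / 12.7) + 50 = 12.636 / 12.7 + 50
NCE = 0.995 + 50
NCE = 50.995

50.995


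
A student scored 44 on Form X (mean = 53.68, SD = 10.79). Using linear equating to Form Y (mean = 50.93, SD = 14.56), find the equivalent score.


slope = SD_Y / SD_X = 14.56 / 10.79 ~ 1.3494
intercept = mean_Y - slope * mean_X = 50.93 - (14.56 / 10.79) * 53.68 ~ -21.5057
Y = slope * X + intercept. To avoid rounding drift from the rounded slope/intercept, evaluate the equivalent form Y = mean_Y + SD_Y * (X - mean_X) / SD_X at full precision:
Y = 50.93 + 14.56 * (44 - 53.68) / 10.79
Y = 50.93 - 14.56 * 9.68 / 10.79
Y = 50.93 - 140.9408 / 10.79
Y = 50.93 - 13.0622
Y = 37.8678

37.8678


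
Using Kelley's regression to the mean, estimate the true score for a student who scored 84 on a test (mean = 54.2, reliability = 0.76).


T_est = rxx * X + (1 - rxx) * mean
T_est = 0.76 * 84 + 0.24 * 54.2
T_est = 63.84 + 13.008
T_est = 76.848

76.848


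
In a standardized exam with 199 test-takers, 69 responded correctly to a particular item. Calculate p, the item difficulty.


Item difficulty p = number correct / total examinees
p = 69 / 199
p = 0.3467

0.3467


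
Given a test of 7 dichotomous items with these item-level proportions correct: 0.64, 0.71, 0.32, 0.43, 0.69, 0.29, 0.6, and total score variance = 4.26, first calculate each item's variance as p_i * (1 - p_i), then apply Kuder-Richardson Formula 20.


For each item, compute p_i * q_i:
  Item 1: 0.64 * 0.36 = 0.2304
  Item 2: 0.71 * 0.29 = 0.2059
  Item 3: 0.32 * 0.68 = 0.2176
  Item 4: 0.43 * 0.57 = 0.2451
  Item 5: 0.69 * 0.31 = 0.2139
  Item 6: 0.29 * 0.71 = 0.2059
  Item 7: 0.6 * 0.4 = 0.24
Sum(p_i * q_i) = 0.2304 + 0.2059 + 0.2176 + 0.2451 + 0.2139 + 0.2059 + 0.24 = 1.5588
KR-20 = (k/(k-1)) * (1 - Sum(p_i*q_i) / Var_total)
= (7/6) * (1 - 1.5588/4.26)
= 1.1667 * 0.6341
KR-20 = 0.7398

0.7398


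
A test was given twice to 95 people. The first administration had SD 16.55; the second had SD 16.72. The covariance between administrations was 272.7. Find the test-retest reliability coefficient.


r = cov(X,Y) / (SD_X * SD_Y)
r = 272.7 / (16.55 * 16.72)
r = 272.7 / 276.716
r = 0.9855

0.9855


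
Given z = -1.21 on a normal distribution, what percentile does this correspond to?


CDF(z) = 0.5 * (1 + erf(z/sqrt(2)))
erf(-0.8556) = -0.7737
CDF = 0.1131
Percentile rank = 0.1131 * 100 = 11.31

11.31


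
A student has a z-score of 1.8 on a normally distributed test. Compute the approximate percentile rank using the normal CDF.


CDF(z) = 0.5 * (1 + erf(z/sqrt(2)))
erf(1.2728) = 0.9281
CDF = 0.9641
Percentile rank = 0.9641 * 100 = 96.41

96.41


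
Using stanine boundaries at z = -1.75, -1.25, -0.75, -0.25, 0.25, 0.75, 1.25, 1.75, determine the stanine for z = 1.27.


Stanine boundaries: [-1.75, -1.25, -0.75, -0.25, 0.25, 0.75, 1.25, 1.75]
z = 1.27
Check each boundary:
  z >= -1.75 -> could be stanine 2
  z >= -1.25 -> could be stanine 3
  z >= -0.75 -> could be stanine 4
  z >= -0.25 -> could be stanine 5
  z >= 0.25 -> could be stanine 6
  z >= 0.75 -> could be stanine 7
  z >= 1.25 -> could be stanine 8
  z < 1.75
Highest qualifying boundary gives stanine = 8

8


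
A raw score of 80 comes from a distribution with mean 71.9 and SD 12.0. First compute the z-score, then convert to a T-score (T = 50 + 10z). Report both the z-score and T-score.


z = (X - mean) / SD = (80 - 71.9) / 12.0
z = 8.1 / 12.0
z = 0.675
T-score = T = 50 + 10z
Carry z at full precision (z = 8.1 / 12.0) into the conversion:
T-score = 50 + 10 * (8.1 / 12.0) = 50 + 81 / 12.0
T-score = 50 + 6.75
T-score = 56.75

56.75


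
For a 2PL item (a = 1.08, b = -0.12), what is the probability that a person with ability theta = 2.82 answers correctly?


a*(theta - b) = 1.08 * (2.82 - -0.12) = 3.1752
exp(-3.1752) = 0.0418
P = 1 / (1 + 0.0418)
P = 0.9599

0.9599


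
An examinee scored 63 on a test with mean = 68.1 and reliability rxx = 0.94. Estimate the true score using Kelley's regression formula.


T_est = rxx * X + (1 - rxx) * mean
T_est = 0.94 * 63 + 0.06 * 68.1
T_est = 59.22 + 4.086
T_est = 63.306

63.306


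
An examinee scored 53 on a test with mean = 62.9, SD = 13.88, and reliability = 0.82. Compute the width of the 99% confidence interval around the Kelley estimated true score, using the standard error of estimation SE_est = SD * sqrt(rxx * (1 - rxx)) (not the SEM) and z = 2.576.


True score estimate = 0.82*53 + 0.18*62.9 = 54.782
SE_est = SD * sqrt(rxx * (1 - rxx)) = 13.88 * sqrt(0.82 * 0.18) = 13.88 * sqrt(0.1476) = 5.332522
CI = T_est +/- z * SE_est, so width = 2 * z * SE_est = 2 * 2.576 * 5.332522
Width = 27.4732

27.4732


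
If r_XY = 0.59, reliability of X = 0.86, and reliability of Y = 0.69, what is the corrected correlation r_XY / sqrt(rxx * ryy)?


r_corrected = rxy / sqrt(rxx * ryy)
= 0.59 / sqrt(0.86 * 0.69)
= 0.59 / sqrt(0.5934)
= 0.59 / 0.770325
r_corrected = 0.7659

0.7659


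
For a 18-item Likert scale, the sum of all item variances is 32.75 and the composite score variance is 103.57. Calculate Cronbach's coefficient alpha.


alpha = (k/(k-1)) * (1 - sum(si^2)/s_total^2)
= (18/17) * (1 - 32.75/103.57)
alpha = 0.724

0.724


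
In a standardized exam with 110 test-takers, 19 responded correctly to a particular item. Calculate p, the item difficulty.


Item difficulty p = number correct / total examinees
p = 19 / 110
p = 0.1727

0.1727


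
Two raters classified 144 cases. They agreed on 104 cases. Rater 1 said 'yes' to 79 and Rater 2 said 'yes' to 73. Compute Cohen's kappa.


P_o = 104/144 = 0.722222
P_e = (79*73 + 65*71) / 20736 = 0.500675
kappa = (P_o - P_e) / (1 - P_e)
kappa = (0.722222 - 0.500675) / (1 - 0.500675)
kappa = 0.4437

0.4437


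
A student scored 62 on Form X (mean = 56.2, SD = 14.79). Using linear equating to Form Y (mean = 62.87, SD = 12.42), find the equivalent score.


slope = SD_Y / SD_X = 12.42 / 14.79 ~ 0.8398
intercept = mean_Y - slope * mean_X = 62.87 - (12.42 / 14.79) * 56.2 ~ 15.6757
Y = slope * X + intercept. To avoid rounding drift from the rounded slope/intercept, evaluate the equivalent form Y = mean_Y + SD_Y * (X - mean_X) / SD_X at full precision:
Y = 62.87 + 12.42 * (62 - 56.2) / 14.79
Y = 62.87 + 12.42 * 5.8 / 14.79
Y = 62.87 + 72.036 / 14.79
Y = 62.87 + 4.8706
Y = 67.7406

67.7406


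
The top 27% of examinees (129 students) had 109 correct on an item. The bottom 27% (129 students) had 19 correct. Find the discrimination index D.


p_upper = 109/129 = 0.845
p_lower = 19/129 = 0.1473
D = 0.845 - 0.1473 = 0.6977

0.6977


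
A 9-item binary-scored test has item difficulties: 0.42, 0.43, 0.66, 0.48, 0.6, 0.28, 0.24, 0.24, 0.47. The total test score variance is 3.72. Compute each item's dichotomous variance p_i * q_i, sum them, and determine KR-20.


For each item, compute p_i * q_i:
  Item 1: 0.42 * 0.58 = 0.2436
  Item 2: 0.43 * 0.57 = 0.2451
  Item 3: 0.66 * 0.34 = 0.2244
  Item 4: 0.48 * 0.52 = 0.2496
  Item 5: 0.6 * 0.4 = 0.24
  Item 6: 0.28 * 0.72 = 0.2016
  Item 7: 0.24 * 0.76 = 0.1824
  Item 8: 0.24 * 0.76 = 0.1824
  Item 9: 0.47 * 0.53 = 0.2491
Sum(p_i * q_i) = 0.2436 + 0.2451 + 0.2244 + 0.2496 + 0.24 + 0.2016 + 0.1824 + 0.1824 + 0.2491 = 2.0182
KR-20 = (k/(k-1)) * (1 - Sum(p_i*q_i) / Var_total)
= (9/8) * (1 - 2.0182/3.72)
= 1.125 * 0.4575
KR-20 = 0.5147

0.5147


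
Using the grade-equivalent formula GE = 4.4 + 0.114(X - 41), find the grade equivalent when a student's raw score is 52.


raw - median = 52 - 41 = 11
slope * diff = 0.114 * 11 = 1.254
GE = 4.4 + 1.254
GE = 5.654

5.654


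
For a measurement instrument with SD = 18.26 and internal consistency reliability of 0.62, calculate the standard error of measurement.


SEM = SD * sqrt(1 - rxx)
SEM = 18.26 * sqrt(1 - 0.62)
SEM = 18.26 * sqrt(0.38) = 18.26 * 0.616441
SEM = 11.2562

11.2562


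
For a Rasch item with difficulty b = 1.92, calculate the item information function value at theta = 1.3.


P = 1/(1+exp(-(1.3-1.92))) = 0.3498
I = P*(1-P) = 0.3498 * 0.6502
I = 0.2274

0.2274


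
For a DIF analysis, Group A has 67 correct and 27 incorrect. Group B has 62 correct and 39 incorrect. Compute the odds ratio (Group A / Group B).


Odds_A = 67/27 = 2.4815
Odds_B = 62/39 = 1.5897
OR = Odds_A / Odds_B = 2.4815 / 1.5897
Exactly, OR = (67 * 39) / (27 * 62) = 2613 / 1674
OR = 1.5609

1.5609


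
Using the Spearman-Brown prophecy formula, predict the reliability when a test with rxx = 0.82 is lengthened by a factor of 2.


r_new = (n * rxx) / (1 + (n-1) * rxx)
r_new = (2 * 0.82) / (1 + 1 * 0.82)
r_new = 1.64 / 1.82
r_new = 0.9011

0.9011


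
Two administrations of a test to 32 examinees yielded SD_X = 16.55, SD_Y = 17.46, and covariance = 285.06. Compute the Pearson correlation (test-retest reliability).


r = cov(X,Y) / (SD_X * SD_Y)
r = 285.06 / (16.55 * 17.46)
r = 285.06 / 288.963
r = 0.9865

0.9865


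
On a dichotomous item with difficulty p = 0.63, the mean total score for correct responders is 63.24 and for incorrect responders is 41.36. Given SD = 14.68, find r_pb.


q = 1 - p = 0.37
rpb = ((M1 - M0) / SD) * sqrt(p * q)
rpb = ((63.24 - 41.36) / 14.68) * sqrt(0.63 * 0.37)
rpb = 0.7196

0.7196


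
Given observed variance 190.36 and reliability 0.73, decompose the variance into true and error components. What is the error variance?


var_true = rxx * var_obs = 0.73 * 190.36 = 138.9628
var_error = var_obs - var_true
var_error = 190.36 - 138.9628
var_error = 51.3972

51.3972


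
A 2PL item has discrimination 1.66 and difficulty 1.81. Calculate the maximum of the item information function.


For 2PL, max info at theta = b = 1.81
I_max = a^2 / 4 = 1.66^2 / 4
= 2.7556 / 4
I_max = 0.6889

0.6889


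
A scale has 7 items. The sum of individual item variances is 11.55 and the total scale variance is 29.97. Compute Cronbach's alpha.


alpha = (k/(k-1)) * (1 - sum(si^2)/s_total^2)
= (7/6) * (1 - 11.55/29.97)
alpha = 0.7171

0.7171


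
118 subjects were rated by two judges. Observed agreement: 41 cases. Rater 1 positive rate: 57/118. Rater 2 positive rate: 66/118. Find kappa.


P_o = 41/118 = 0.347458
P_e = (57*66 + 61*52) / 13924 = 0.497989
kappa = (P_o - P_e) / (1 - P_e)
kappa = (0.347458 - 0.497989) / (1 - 0.497989)
kappa = -0.2999

-0.2999


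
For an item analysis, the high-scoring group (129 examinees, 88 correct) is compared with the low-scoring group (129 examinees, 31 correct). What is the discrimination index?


p_upper = 88/129 = 0.6822
p_lower = 31/129 = 0.2403
D = 0.6822 - 0.2403 = 0.4419

0.4419


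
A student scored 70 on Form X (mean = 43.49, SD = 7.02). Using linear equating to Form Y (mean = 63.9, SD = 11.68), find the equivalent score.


slope = SD_Y / SD_X = 11.68 / 7.02 ~ 1.6638
intercept = mean_Y - slope * mean_X = 63.9 - (11.68 / 7.02) * 43.49 ~ -8.4594
Y = slope * X + intercept. To avoid rounding drift from the rounded slope/intercept, evaluate the equivalent form Y = mean_Y + SD_Y * (X - mean_X) / SD_X at full precision:
Y = 63.9 + 11.68 * (70 - 43.49) / 7.02
Y = 63.9 + 11.68 * 26.51 / 7.02
Y = 63.9 + 309.6368 / 7.02
Y = 63.9 + 44.1078
Y = 108.0078

108.0078


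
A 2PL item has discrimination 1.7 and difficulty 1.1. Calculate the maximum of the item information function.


For 2PL, max info at theta = b = 1.1
I_max = a^2 / 4 = 1.7^2 / 4
= 2.89 / 4
I_max = 0.7225

0.7225


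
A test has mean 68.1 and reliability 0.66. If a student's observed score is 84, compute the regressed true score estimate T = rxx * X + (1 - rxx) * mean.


T_est = rxx * X + (1 - rxx) * mean
T_est = 0.66 * 84 + 0.34 * 68.1
T_est = 55.44 + 23.154
T_est = 78.594

78.594


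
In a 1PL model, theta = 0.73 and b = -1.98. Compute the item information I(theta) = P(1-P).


P = 1/(1+exp(-(0.73--1.98))) = 0.9376
I = P*(1-P) = 0.9376 * 0.0624
I = 0.0585

0.0585


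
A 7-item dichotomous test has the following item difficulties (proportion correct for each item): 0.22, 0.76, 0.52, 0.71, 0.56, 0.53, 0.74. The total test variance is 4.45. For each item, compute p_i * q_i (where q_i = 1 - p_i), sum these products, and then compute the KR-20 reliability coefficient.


For each item, compute p_i * q_i:
  Item 1: 0.22 * 0.78 = 0.1716
  Item 2: 0.76 * 0.24 = 0.1824
  Item 3: 0.52 * 0.48 = 0.2496
  Item 4: 0.71 * 0.29 = 0.2059
  Item 5: 0.56 * 0.44 = 0.2464
  Item 6: 0.53 * 0.47 = 0.2491
  Item 7: 0.74 * 0.26 = 0.1924
Sum(p_i * q_i) = 0.1716 + 0.1824 + 0.2496 + 0.2059 + 0.2464 + 0.2491 + 0.1924 = 1.4974
KR-20 = (k/(k-1)) * (1 - Sum(p_i*q_i) / Var_total)
= (7/6) * (1 - 1.4974/4.45)
= 1.1667 * 0.6635
KR-20 = 0.7741

0.7741


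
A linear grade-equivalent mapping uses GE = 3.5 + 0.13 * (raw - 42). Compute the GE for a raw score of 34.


raw - median = 34 - 42 = -8
slope * diff = 0.13 * -8 = -1.04
GE = 3.5 + -1.04
GE = 2.46

2.46


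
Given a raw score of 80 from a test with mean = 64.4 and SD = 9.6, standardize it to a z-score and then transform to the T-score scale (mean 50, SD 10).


z = (X - mean) / SD = (80 - 64.4) / 9.6
z = 15.6 / 9.6
z = 1.625
T-score = T = 50 + 10z
Carry z at full precision (z = 15.6 / 9.6) into the conversion:
T-score = 50 + 10 * (15.6 / 9.6) = 50 + 156 / 9.6
T-score = 50 + 16.25
T-score = 66.25

66.25


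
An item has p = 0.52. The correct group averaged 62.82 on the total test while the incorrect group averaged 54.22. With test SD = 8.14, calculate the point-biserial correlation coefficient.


q = 1 - p = 0.48
rpb = ((M1 - M0) / SD) * sqrt(p * q)
rpb = ((62.82 - 54.22) / 8.14) * sqrt(0.52 * 0.48)
rpb = 0.5278

0.5278


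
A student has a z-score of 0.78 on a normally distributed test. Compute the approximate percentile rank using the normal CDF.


CDF(z) = 0.5 * (1 + erf(z/sqrt(2)))
erf(0.5515) = 0.5646
CDF = 0.7823
Percentile rank = 0.7823 * 100 = 78.23

78.23


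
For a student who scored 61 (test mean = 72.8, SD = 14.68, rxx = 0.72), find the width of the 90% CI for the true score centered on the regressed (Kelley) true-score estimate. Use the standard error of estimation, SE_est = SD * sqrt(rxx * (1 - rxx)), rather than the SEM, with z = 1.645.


True score estimate = 0.72*61 + 0.28*72.8 = 64.304
SE_est = SD * sqrt(rxx * (1 - rxx)) = 14.68 * sqrt(0.72 * 0.28) = 14.68 * sqrt(0.2016) = 6.591304
CI = T_est +/- z * SE_est, so width = 2 * z * SE_est = 2 * 1.645 * 6.591304
Width = 21.6854

21.6854


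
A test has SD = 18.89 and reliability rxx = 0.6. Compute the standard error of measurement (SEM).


SEM = SD * sqrt(1 - rxx)
SEM = 18.89 * sqrt(1 - 0.6)
SEM = 18.89 * sqrt(0.4) = 18.89 * 0.632456
SEM = 11.9471

11.9471


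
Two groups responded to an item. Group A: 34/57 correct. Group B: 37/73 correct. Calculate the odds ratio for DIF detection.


Odds_A = 34/23 = 1.4783
Odds_B = 37/36 = 1.0278
OR = Odds_A / Odds_B = 1.4783 / 1.0278
Exactly, OR = (34 * 36) / (23 * 37) = 1224 / 851
OR = 1.4383

1.4383


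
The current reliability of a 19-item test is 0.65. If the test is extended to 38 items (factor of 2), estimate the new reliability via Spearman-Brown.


r_new = (n * rxx) / (1 + (n-1) * rxx)
r_new = (2 * 0.65) / (1 + 1 * 0.65)
r_new = 1.3 / 1.65
r_new = 0.7879

0.7879


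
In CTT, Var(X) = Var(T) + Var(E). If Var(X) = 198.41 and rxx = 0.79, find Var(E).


var_true = rxx * var_obs = 0.79 * 198.41 = 156.7439
var_error = var_obs - var_true
var_error = 198.41 - 156.7439
var_error = 41.6661

41.6661


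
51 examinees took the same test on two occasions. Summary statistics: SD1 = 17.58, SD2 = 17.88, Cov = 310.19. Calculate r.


r = cov(X,Y) / (SD_X * SD_Y)
r = 310.19 / (17.58 * 17.88)
r = 310.19 / 314.3304
r = 0.9868

0.9868


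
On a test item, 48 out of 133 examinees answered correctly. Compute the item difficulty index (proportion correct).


Item difficulty p = number correct / total examinees
p = 48 / 133
p = 0.3609

0.3609


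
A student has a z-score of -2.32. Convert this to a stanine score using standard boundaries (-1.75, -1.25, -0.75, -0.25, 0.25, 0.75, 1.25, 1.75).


Stanine boundaries: [-1.75, -1.25, -0.75, -0.25, 0.25, 0.75, 1.25, 1.75]
z = -2.32
Check each boundary:
  z < -1.75
  z < -1.25
  z < -0.75
  z < -0.25
  z < 0.25
  z < 0.75
  z < 1.25
  z < 1.75
Highest qualifying boundary gives stanine = 1

1


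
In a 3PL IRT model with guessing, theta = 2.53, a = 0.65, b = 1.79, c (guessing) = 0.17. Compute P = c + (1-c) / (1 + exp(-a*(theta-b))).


logit = 0.65*(2.53 - 1.79) = 0.481
P* = 1/(1 + exp(-0.481)) = 0.618
P = 0.17 + (1 - 0.17) * 0.618
P = 0.6829

0.6829


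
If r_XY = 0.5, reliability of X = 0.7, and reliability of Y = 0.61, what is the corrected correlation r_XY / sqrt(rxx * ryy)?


r_corrected = rxy / sqrt(rxx * ryy)
= 0.5 / sqrt(0.7 * 0.61)
= 0.5 / sqrt(0.427)
= 0.5 / 0.653452
r_corrected = 0.7652

0.7652


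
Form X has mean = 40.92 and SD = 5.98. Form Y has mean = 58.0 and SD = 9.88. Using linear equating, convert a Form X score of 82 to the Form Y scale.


slope = SD_Y / SD_X = 9.88 / 5.98 ~ 1.6522
intercept = mean_Y - slope * mean_X = 58.0 - (9.88 / 5.98) * 40.92 ~ -9.607
Y = slope * X + intercept. To avoid rounding drift from the rounded slope/intercept, evaluate the equivalent form Y = mean_Y + SD_Y * (X - mean_X) / SD_X at full precision:
Y = 58.0 + 9.88 * (82 - 40.92) / 5.98
Y = 58.0 + 9.88 * 41.08 / 5.98
Y = 58.0 + 405.8704 / 5.98
Y = 58.0 + 67.8713
Y = 125.8713

125.8713


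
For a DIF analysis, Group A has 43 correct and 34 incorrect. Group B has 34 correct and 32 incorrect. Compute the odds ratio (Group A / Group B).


Odds_A = 43/34 = 1.2647
Odds_B = 34/32 = 1.0625
OR = Odds_A / Odds_B = 1.2647 / 1.0625
Exactly, OR = (43 * 32) / (34 * 34) = 1376 / 1156
OR = 1.1903

1.1903


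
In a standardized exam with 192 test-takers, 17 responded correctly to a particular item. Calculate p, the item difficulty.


Item difficulty p = number correct / total examinees
p = 17 / 192
p = 0.0885

0.0885


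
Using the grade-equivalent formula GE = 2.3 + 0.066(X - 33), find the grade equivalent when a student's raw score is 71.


raw - median = 71 - 33 = 38
slope * diff = 0.066 * 38 = 2.508
GE = 2.3 + 2.508
GE = 4.808

4.808


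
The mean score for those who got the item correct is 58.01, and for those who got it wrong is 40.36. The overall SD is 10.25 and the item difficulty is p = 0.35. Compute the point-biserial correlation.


q = 1 - p = 0.65
rpb = ((M1 - M0) / SD) * sqrt(p * q)
rpb = ((58.01 - 40.36) / 10.25) * sqrt(0.35 * 0.65)
rpb = 0.8213

0.8213


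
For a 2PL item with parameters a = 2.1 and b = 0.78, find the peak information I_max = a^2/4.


For 2PL, max info at theta = b = 0.78
I_max = a^2 / 4 = 2.1^2 / 4
= 4.41 / 4
I_max = 1.1025

1.1025


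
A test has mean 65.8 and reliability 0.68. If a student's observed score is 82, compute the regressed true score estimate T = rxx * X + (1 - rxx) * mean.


T_est = rxx * X + (1 - rxx) * mean
T_est = 0.68 * 82 + 0.32 * 65.8
T_est = 55.76 + 21.056
T_est = 76.816

76.816


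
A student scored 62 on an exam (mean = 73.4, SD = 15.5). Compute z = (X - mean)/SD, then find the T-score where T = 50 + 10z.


z = (X - mean) / SD = (62 - 73.4) / 15.5
z = -11.4 / 15.5
z = -0.7355
T-score = T = 50 + 10z
Carry z at full precision (z = -11.4 / 15.5) into the conversion:
T-score = 50 + 10 * (-11.4 / 15.5) = 50 + -114 / 15.5
T-score = 50 + -7.3548
T-score = 42.6452

42.6452


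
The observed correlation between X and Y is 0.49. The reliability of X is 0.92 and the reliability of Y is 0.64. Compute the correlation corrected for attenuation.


r_corrected = rxy / sqrt(rxx * ryy)
= 0.49 / sqrt(0.92 * 0.64)
= 0.49 / sqrt(0.5888)
= 0.49 / 0.767333
r_corrected = 0.6386

0.6386


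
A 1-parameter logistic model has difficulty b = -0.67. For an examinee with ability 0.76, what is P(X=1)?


theta - b = 0.76 - -0.67 = 1.43
exp(-(theta - b)) = exp(-1.43) = 0.2393
P = 1 / (1 + 0.2393)
P = 0.8069

0.8069


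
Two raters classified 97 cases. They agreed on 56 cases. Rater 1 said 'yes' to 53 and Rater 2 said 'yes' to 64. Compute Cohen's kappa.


P_o = 56/97 = 0.57732
P_e = (53*64 + 44*33) / 9409 = 0.514826
kappa = (P_o - P_e) / (1 - P_e)
kappa = (0.57732 - 0.514826) / (1 - 0.514826)
kappa = 0.1288

0.1288


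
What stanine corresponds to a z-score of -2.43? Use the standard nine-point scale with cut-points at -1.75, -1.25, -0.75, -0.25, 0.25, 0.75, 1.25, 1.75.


Stanine boundaries: [-1.75, -1.25, -0.75, -0.25, 0.25, 0.75, 1.25, 1.75]
z = -2.43
Check each boundary:
  z < -1.75
  z < -1.25
  z < -0.75
  z < -0.25
  z < 0.25
  z < 0.75
  z < 1.25
  z < 1.75
Highest qualifying boundary gives stanine = 1

1


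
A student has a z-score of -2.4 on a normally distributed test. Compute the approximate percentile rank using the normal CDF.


CDF(z) = 0.5 * (1 + erf(z/sqrt(2)))
erf(-1.6971) = -0.9836
CDF = 0.0082
Percentile rank = 0.0082 * 100 = 0.82

0.82


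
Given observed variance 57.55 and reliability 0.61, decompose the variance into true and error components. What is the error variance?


var_true = rxx * var_obs = 0.61 * 57.55 = 35.1055
var_error = var_obs - var_true
var_error = 57.55 - 35.1055
var_error = 22.4445

22.4445


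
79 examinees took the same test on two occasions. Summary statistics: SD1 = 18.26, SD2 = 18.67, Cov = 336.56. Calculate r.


r = cov(X,Y) / (SD_X * SD_Y)
r = 336.56 / (18.26 * 18.67)
r = 336.56 / 340.9142
r = 0.9872

0.9872


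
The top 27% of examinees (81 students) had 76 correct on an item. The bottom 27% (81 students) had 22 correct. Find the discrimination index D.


p_upper = 76/81 = 0.9383
p_lower = 22/81 = 0.2716
D = 0.9383 - 0.2716 = 0.6667

0.6667


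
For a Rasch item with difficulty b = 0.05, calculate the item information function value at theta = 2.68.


P = 1/(1+exp(-(2.68-0.05))) = 0.9328
I = P*(1-P) = 0.9328 * 0.0672
I = 0.0627

0.0627


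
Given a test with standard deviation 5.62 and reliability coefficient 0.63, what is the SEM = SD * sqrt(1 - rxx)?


SEM = SD * sqrt(1 - rxx)
SEM = 5.62 * sqrt(1 - 0.63)
SEM = 5.62 * sqrt(0.37) = 5.62 * 0.608276
SEM = 3.4185

3.4185


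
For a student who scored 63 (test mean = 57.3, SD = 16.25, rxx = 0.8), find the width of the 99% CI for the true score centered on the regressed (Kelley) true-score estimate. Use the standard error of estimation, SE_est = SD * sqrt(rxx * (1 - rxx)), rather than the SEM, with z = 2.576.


True score estimate = 0.8*63 + 0.2*57.3 = 61.86
SE_est = SD * sqrt(rxx * (1 - rxx)) = 16.25 * sqrt(0.8 * 0.2) = 16.25 * sqrt(0.16) = 6.5
CI = T_est +/- z * SE_est, so width = 2 * z * SE_est = 2 * 2.576 * 6.5
Width = 33.488

33.488


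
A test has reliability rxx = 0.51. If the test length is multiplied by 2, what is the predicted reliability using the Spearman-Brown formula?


r_new = (n * rxx) / (1 + (n-1) * rxx)
r_new = (2 * 0.51) / (1 + 1 * 0.51)
r_new = 1.02 / 1.51
r_new = 0.6755

0.6755


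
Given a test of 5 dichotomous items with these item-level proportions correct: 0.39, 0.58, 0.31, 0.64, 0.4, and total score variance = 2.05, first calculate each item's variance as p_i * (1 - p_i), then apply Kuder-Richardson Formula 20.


For each item, compute p_i * q_i:
  Item 1: 0.39 * 0.61 = 0.2379
  Item 2: 0.58 * 0.42 = 0.2436
  Item 3: 0.31 * 0.69 = 0.2139
  Item 4: 0.64 * 0.36 = 0.2304
  Item 5: 0.4 * 0.6 = 0.24
Sum(p_i * q_i) = 0.2379 + 0.2436 + 0.2139 + 0.2304 + 0.24 = 1.1658
KR-20 = (k/(k-1)) * (1 - Sum(p_i*q_i) / Var_total)
= (5/4) * (1 - 1.1658/2.05)
= 1.25 * 0.4313
KR-20 = 0.5391

0.5391


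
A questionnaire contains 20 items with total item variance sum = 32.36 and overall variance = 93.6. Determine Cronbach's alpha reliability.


alpha = (k/(k-1)) * (1 - sum(si^2)/s_total^2)
= (20/19) * (1 - 32.36/93.6)
alpha = 0.6887

0.6887


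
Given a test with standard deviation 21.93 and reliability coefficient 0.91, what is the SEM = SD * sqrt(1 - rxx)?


SEM = SD * sqrt(1 - rxx)
SEM = 21.93 * sqrt(1 - 0.91)
SEM = 21.93 * sqrt(0.09) = 21.93 * 0.3
SEM = 6.579

6.579


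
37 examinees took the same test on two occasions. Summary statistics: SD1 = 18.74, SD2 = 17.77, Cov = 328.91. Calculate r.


r = cov(X,Y) / (SD_X * SD_Y)
r = 328.91 / (18.74 * 17.77)
r = 328.91 / 333.0098
r = 0.9877

0.9877


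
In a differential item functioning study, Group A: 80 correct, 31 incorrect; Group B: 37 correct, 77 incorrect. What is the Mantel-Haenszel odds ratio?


Odds_A = 80/31 = 2.5806
Odds_B = 37/77 = 0.4805
OR = Odds_A / Odds_B = 2.5806 / 0.4805
Exactly, OR = (80 * 77) / (31 * 37) = 6160 / 1147
OR = 5.3705

5.3705


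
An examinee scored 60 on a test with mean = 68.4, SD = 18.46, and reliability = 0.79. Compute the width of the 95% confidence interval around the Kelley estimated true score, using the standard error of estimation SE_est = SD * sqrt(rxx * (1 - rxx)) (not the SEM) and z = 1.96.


True score estimate = 0.79*60 + 0.21*68.4 = 61.764
SE_est = SD * sqrt(rxx * (1 - rxx)) = 18.46 * sqrt(0.79 * 0.21) = 18.46 * sqrt(0.1659) = 7.51891
CI = T_est +/- z * SE_est, so width = 2 * z * SE_est = 2 * 1.96 * 7.51891
Width = 29.4741

29.4741


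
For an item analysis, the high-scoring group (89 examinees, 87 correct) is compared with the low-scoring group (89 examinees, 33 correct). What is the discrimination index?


p_upper = 87/89 = 0.9775
p_lower = 33/89 = 0.3708
D = 0.9775 - 0.3708 = 0.6067

0.6067


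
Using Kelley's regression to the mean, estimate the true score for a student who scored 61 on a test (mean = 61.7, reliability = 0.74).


T_est = rxx * X + (1 - rxx) * mean
T_est = 0.74 * 61 + 0.26 * 61.7
T_est = 45.14 + 16.042
T_est = 61.182

61.182


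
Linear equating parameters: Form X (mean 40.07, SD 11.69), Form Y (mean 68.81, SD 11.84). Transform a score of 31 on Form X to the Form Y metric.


slope = SD_Y / SD_X = 11.84 / 11.69 ~ 1.0128
intercept = mean_Y - slope * mean_X = 68.81 - (11.84 / 11.69) * 40.07 ~ 28.2258
Y = slope * X + intercept. To avoid rounding drift from the rounded slope/intercept, evaluate the equivalent form Y = mean_Y + SD_Y * (X - mean_X) / SD_X at full precision:
Y = 68.81 + 11.84 * (31 - 40.07) / 11.69
Y = 68.81 - 11.84 * 9.07 / 11.69
Y = 68.81 - 107.3888 / 11.69
Y = 68.81 - 9.1864
Y = 59.6236

59.6236


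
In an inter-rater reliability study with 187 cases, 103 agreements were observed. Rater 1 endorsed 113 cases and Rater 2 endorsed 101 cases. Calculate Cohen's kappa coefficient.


P_o = 103/187 = 0.550802
P_e = (113*101 + 74*86) / 34969 = 0.508365
kappa = (P_o - P_e) / (1 - P_e)
kappa = (0.550802 - 0.508365) / (1 - 0.508365)
kappa = 0.0863

0.0863


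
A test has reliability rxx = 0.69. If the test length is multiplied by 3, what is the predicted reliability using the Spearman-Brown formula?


r_new = (n * rxx) / (1 + (n-1) * rxx)
r_new = (3 * 0.69) / (1 + 2 * 0.69)
r_new = 2.07 / 2.38
r_new = 0.8697

0.8697


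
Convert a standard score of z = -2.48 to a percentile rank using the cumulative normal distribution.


CDF(z) = 0.5 * (1 + erf(z/sqrt(2)))
erf(-1.7536) = -0.9869
CDF = 0.0066
Percentile rank = 0.0066 * 100 = 0.66

0.66


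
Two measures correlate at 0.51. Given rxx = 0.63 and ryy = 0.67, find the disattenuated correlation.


r_corrected = rxy / sqrt(rxx * ryy)
= 0.51 / sqrt(0.63 * 0.67)
= 0.51 / sqrt(0.4221)
= 0.51 / 0.649692
r_corrected = 0.785

0.785


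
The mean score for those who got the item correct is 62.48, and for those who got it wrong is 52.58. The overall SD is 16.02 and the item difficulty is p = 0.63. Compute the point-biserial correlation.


q = 1 - p = 0.37
rpb = ((M1 - M0) / SD) * sqrt(p * q)
rpb = ((62.48 - 52.58) / 16.02) * sqrt(0.63 * 0.37)
rpb = 0.2984

0.2984


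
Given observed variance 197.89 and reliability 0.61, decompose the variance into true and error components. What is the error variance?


var_true = rxx * var_obs = 0.61 * 197.89 = 120.7129
var_error = var_obs - var_true
var_error = 197.89 - 120.7129
var_error = 77.1771

77.1771


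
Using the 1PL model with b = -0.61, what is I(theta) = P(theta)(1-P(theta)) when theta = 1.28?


P = 1/(1+exp(-(1.28--0.61))) = 0.8688
I = P*(1-P) = 0.8688 * 0.1312
I = 0.114

0.114


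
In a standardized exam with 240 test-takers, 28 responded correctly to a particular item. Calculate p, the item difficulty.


Item difficulty p = number correct / total examinees
p = 28 / 240
p = 0.1167

0.1167


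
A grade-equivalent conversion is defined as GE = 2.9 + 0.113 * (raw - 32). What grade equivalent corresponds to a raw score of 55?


raw - median = 55 - 32 = 23
slope * diff = 0.113 * 23 = 2.599
GE = 2.9 + 2.599
GE = 5.499

5.499


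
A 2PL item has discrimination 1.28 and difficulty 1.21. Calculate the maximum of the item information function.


For 2PL, max info at theta = b = 1.21
I_max = a^2 / 4 = 1.28^2 / 4
= 1.6384 / 4
I_max = 0.4096

0.4096


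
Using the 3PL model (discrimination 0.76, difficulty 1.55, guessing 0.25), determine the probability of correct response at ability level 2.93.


logit = 0.76*(2.93 - 1.55) = 1.0488
P* = 1/(1 + exp(-1.0488)) = 0.7405
P = 0.25 + (1 - 0.25) * 0.7405
P = 0.8054

0.8054


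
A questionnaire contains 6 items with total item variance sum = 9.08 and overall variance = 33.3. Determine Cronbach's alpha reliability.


alpha = (k/(k-1)) * (1 - sum(si^2)/s_total^2)
= (6/5) * (1 - 9.08/33.3)
alpha = 0.8728

0.8728


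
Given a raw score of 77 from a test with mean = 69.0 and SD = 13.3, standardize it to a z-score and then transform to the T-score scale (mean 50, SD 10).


z = (X - mean) / SD = (77 - 69.0) / 13.3
z = 8.0 / 13.3
z = 0.6015
T-score = T = 50 + 10z
Carry z at full precision (z = 8.0 / 13.3) into the conversion:
T-score = 50 + 10 * (8.0 / 13.3) = 50 + 80 / 13.3
T-score = 50 + 6.015
T-score = 56.015

56.015
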